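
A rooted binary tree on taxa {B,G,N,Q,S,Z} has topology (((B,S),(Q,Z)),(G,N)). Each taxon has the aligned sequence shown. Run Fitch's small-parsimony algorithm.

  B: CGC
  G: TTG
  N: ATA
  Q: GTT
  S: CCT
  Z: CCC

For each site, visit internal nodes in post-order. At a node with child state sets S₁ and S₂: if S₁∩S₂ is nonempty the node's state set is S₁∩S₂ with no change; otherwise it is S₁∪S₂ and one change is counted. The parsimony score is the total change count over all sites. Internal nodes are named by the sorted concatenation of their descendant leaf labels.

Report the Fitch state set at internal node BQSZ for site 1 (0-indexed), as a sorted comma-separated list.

C

[col 0] BS: children B:{C}, S:{C} ∩→ {C}; cost 0
[col 0] QZ: children Q:{G}, Z:{C} ∪→ {C,G}; cost 1
[col 0] BQSZ: children BS:{C}, QZ:{C,G} ∩→ {C}; cost 0
[col 0] GN: children G:{T}, N:{A} ∪→ {A,T}; cost 1
[col 0] BGNQSZ: children BQSZ:{C}, GN:{A,T} ∪→ {A,C,T}; cost 1
[col 1] BS: children B:{G}, S:{C} ∪→ {C,G}; cost 1
[col 1] QZ: children Q:{T}, Z:{C} ∪→ {C,T}; cost 1
[col 1] BQSZ: children BS:{C,G}, QZ:{C,T} ∩→ {C}; cost 0
[col 1] GN: children G:{T}, N:{T} ∩→ {T}; cost 0
[col 1] BGNQSZ: children BQSZ:{C}, GN:{T} ∪→ {C,T}; cost 1
[col 2] BS: children B:{C}, S:{T} ∪→ {C,T}; cost 1
[col 2] QZ: children Q:{T}, Z:{C} ∪→ {C,T}; cost 1
[col 2] BQSZ: children BS:{C,T}, QZ:{C,T} ∩→ {C,T}; cost 0
[col 2] GN: children G:{G}, N:{A} ∪→ {A,G}; cost 1
[col 2] BGNQSZ: children BQSZ:{C,T}, GN:{A,G} ∪→ {A,C,G,T}; cost 1
per-site changes: [3, 3, 4]; total = 10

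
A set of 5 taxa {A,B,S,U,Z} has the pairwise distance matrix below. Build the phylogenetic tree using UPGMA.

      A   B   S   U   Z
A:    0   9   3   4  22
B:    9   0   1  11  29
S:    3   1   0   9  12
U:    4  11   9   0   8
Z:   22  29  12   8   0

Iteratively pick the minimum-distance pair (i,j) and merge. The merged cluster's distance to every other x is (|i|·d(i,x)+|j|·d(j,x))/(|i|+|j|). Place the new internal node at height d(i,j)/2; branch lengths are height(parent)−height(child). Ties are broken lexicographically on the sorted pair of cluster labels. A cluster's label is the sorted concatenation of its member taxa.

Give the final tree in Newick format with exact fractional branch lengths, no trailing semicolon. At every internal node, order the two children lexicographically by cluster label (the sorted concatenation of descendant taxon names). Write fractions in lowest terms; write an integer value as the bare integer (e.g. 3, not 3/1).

iteration 1: select B,S (d=1); attach at lengths (1/2, 1/2); label the merged cluster BS
  updated: d(A,BS)=6, d(BS,U)=10, d(BS,Z)=41/2
iteration 2: select A,U (d=4); attach at lengths (2, 2); label the merged cluster AU
  updated: d(AU,BS)=8, d(AU,Z)=15
iteration 3: select AU,BS (d=8); attach at lengths (2, 7/2); label the merged cluster ABSU
  updated: d(ABSU,Z)=71/4
iteration 4: select ABSU,Z (d=71/4); attach at lengths (39/8, 71/8); label the merged cluster ABSUZ
final tree: (((A:2,U:2):2,(B:1/2,S:1/2):7/2):39/8,Z:71/8)
total length: 97/4

(((A:2,U:2):2,(B:1/2,S:1/2):7/2):39/8,Z:71/8)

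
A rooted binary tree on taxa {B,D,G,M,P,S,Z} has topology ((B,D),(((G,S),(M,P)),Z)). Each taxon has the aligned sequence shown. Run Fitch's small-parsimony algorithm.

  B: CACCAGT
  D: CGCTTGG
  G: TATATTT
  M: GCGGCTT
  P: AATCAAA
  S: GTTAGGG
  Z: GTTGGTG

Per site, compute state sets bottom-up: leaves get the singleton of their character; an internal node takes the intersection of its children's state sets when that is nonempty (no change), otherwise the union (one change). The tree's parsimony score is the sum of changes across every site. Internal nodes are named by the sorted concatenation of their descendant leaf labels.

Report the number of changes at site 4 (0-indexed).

5

BD@0: {C} ∩ {C} = {C} (intersection, +0)
GS@0: {T} ∪ {G} = {G,T} (union, +1)
MP@0: {G} ∪ {A} = {A,G} (union, +1)
GMPS@0: {G,T} ∩ {A,G} = {G} (intersection, +0)
GMPSZ@0: {G} ∩ {G} = {G} (intersection, +0)
BDGMPSZ@0: {C} ∪ {G} = {C,G} (union, +1)
BD@1: {A} ∪ {G} = {A,G} (union, +1)
GS@1: {A} ∪ {T} = {A,T} (union, +1)
MP@1: {C} ∪ {A} = {A,C} (union, +1)
GMPS@1: {A,T} ∩ {A,C} = {A} (intersection, +0)
GMPSZ@1: {A} ∪ {T} = {A,T} (union, +1)
BDGMPSZ@1: {A,G} ∩ {A,T} = {A} (intersection, +0)
BD@2: {C} ∩ {C} = {C} (intersection, +0)
GS@2: {T} ∩ {T} = {T} (intersection, +0)
MP@2: {G} ∪ {T} = {G,T} (union, +1)
GMPS@2: {T} ∩ {G,T} = {T} (intersection, +0)
GMPSZ@2: {T} ∩ {T} = {T} (intersection, +0)
BDGMPSZ@2: {C} ∪ {T} = {C,T} (union, +1)
BD@3: {C} ∪ {T} = {C,T} (union, +1)
GS@3: {A} ∩ {A} = {A} (intersection, +0)
MP@3: {G} ∪ {C} = {C,G} (union, +1)
GMPS@3: {A} ∪ {C,G} = {A,C,G} (union, +1)
GMPSZ@3: {A,C,G} ∩ {G} = {G} (intersection, +0)
BDGMPSZ@3: {C,T} ∪ {G} = {C,G,T} (union, +1)
BD@4: {A} ∪ {T} = {A,T} (union, +1)
GS@4: {T} ∪ {G} = {G,T} (union, +1)
MP@4: {C} ∪ {A} = {A,C} (union, +1)
GMPS@4: {G,T} ∪ {A,C} = {A,C,G,T} (union, +1)
GMPSZ@4: {A,C,G,T} ∩ {G} = {G} (intersection, +0)
BDGMPSZ@4: {A,T} ∪ {G} = {A,G,T} (union, +1)
BD@5: {G} ∩ {G} = {G} (intersection, +0)
GS@5: {T} ∪ {G} = {G,T} (union, +1)
MP@5: {T} ∪ {A} = {A,T} (union, +1)
GMPS@5: {G,T} ∩ {A,T} = {T} (intersection, +0)
GMPSZ@5: {T} ∩ {T} = {T} (intersection, +0)
BDGMPSZ@5: {G} ∪ {T} = {G,T} (union, +1)
BD@6: {T} ∪ {G} = {G,T} (union, +1)
GS@6: {T} ∪ {G} = {G,T} (union, +1)
MP@6: {T} ∪ {A} = {A,T} (union, +1)
GMPS@6: {G,T} ∩ {A,T} = {T} (intersection, +0)
GMPSZ@6: {T} ∪ {G} = {G,T} (union, +1)
BDGMPSZ@6: {G,T} ∩ {G,T} = {G,T} (intersection, +0)
per-site changes: [3, 4, 2, 4, 5, 3, 4]; total = 25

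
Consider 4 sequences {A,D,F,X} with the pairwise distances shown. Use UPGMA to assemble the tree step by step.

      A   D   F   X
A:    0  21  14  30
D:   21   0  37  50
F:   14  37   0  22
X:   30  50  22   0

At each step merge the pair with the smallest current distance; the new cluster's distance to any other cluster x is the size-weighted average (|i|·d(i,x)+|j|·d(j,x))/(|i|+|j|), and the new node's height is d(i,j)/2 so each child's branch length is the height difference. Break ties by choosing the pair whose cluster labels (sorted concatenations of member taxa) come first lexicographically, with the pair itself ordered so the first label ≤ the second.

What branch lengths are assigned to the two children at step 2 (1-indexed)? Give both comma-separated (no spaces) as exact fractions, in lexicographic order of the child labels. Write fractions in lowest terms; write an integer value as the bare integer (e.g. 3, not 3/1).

1. join A+F (d=14) ⇒ AF; edges |A|=7, |F|=7
  updated: d(AF,D)=29, d(AF,X)=26
2. join AF+X (d=26) ⇒ AFX; edges |AF|=6, |X|=13
  updated: d(AFX,D)=36
3. join AFX+D (d=36) ⇒ ADFX; edges |AFX|=5, |D|=18
final tree: (((A:7,F:7):6,X:13):5,D:18)
total length: 56

6,13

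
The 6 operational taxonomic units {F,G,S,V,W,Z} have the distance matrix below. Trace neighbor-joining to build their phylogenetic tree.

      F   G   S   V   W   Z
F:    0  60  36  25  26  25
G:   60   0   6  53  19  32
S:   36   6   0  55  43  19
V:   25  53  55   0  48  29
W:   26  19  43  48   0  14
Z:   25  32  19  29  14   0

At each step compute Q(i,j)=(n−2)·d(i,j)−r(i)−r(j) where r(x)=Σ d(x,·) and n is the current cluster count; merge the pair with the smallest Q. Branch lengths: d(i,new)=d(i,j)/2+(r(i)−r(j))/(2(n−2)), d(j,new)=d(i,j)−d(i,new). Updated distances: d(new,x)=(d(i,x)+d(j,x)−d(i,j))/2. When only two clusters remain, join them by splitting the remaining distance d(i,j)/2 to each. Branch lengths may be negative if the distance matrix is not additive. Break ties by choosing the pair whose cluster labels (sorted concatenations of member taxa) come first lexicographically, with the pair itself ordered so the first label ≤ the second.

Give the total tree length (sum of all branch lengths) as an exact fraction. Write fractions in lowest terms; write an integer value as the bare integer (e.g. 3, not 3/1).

1. join G+S (d=6, Q=-305) ⇒ GS; edges |G|=35/8, |S|=13/8
  updated: d(F,GS)=45, d(GS,V)=51, d(GS,W)=28, d(GS,Z)=45/2
2. join F+V (d=25, Q=-199) ⇒ FV; edges |F|=43/6, |V|=107/6
  updated: d(FV,GS)=71/2, d(FV,W)=49/2, d(FV,Z)=29/2
3. join FV+Z (d=29/2, Q=-193/2) ⇒ FVZ; edges |FV|=105/8, |Z|=11/8
  updated: d(FVZ,GS)=87/4, d(FVZ,W)=12
4. join FVZ+GS (d=87/4, Q=-247/4) ⇒ FGSVZ; edges |FVZ|=23/8, |GS|=151/8
  updated: d(FGSVZ,W)=73/8
5. join FGSVZ+W (d=73/8) ⇒ FGSVWZ; edges |FGSVZ|=73/16, |W|=73/16
final tree: ((((F:43/6,V:107/6):105/8,Z:11/8):23/8,(G:35/8,S:13/8):151/8):73/16,W:73/16)
total length: 611/8

611/8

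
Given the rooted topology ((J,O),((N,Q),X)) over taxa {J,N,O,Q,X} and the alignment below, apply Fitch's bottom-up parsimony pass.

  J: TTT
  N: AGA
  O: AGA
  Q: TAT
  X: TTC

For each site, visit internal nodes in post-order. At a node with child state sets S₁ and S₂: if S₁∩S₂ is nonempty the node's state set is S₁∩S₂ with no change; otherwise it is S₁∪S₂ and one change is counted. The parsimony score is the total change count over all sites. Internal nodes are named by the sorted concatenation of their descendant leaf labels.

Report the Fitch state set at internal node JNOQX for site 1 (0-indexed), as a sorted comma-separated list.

G,T

site 0, node JO: J={T} ∪ O={A} → {A,T} (+1)
site 0, node NQ: N={A} ∪ Q={T} → {A,T} (+1)
site 0, node NQX: NQ={A,T} ∩ X={T} → {T} (+0)
site 0, node JNOQX: JO={A,T} ∩ NQX={T} → {T} (+0)
site 1, node JO: J={T} ∪ O={G} → {G,T} (+1)
site 1, node NQ: N={G} ∪ Q={A} → {A,G} (+1)
site 1, node NQX: NQ={A,G} ∪ X={T} → {A,G,T} (+1)
site 1, node JNOQX: JO={G,T} ∩ NQX={A,G,T} → {G,T} (+0)
site 2, node JO: J={T} ∪ O={A} → {A,T} (+1)
site 2, node NQ: N={A} ∪ Q={T} → {A,T} (+1)
site 2, node NQX: NQ={A,T} ∪ X={C} → {A,C,T} (+1)
site 2, node JNOQX: JO={A,T} ∩ NQX={A,C,T} → {A,T} (+0)
per-site changes: [2, 3, 3]; total = 8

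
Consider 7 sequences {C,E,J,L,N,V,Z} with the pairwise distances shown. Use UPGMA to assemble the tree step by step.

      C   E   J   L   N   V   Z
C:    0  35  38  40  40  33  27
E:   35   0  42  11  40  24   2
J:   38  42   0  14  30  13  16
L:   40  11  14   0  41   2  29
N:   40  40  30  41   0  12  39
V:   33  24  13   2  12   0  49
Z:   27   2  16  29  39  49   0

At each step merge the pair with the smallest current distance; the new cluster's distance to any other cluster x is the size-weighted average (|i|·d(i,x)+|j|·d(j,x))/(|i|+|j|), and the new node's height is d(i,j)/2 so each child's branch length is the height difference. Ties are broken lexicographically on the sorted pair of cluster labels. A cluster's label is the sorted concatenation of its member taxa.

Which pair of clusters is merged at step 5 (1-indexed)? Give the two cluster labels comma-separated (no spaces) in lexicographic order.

iteration 1: select E,Z (d=2); attach at lengths (1, 1); label the merged cluster EZ
  updated: d(C,EZ)=31, d(EZ,J)=29, d(EZ,L)=20, d(EZ,N)=79/2, d(EZ,V)=73/2
iteration 2: select L,V (d=2); attach at lengths (1, 1); label the merged cluster LV
  updated: d(C,LV)=73/2, d(EZ,LV)=113/4, d(J,LV)=27/2, d(LV,N)=53/2
iteration 3: select J,LV (d=27/2); attach at lengths (27/4, 23/4); label the merged cluster JLV
  updated: d(C,JLV)=37, d(EZ,JLV)=57/2, d(JLV,N)=83/3
iteration 4: select JLV,N (d=83/3); attach at lengths (85/12, 83/6); label the merged cluster JLNV
  updated: d(C,JLNV)=151/4, d(EZ,JLNV)=125/4
iteration 5: select C,EZ (d=31); attach at lengths (31/2, 29/2); label the merged cluster CEZ
  updated: d(CEZ,JLNV)=401/12
iteration 6: select CEZ,JLNV (d=401/12); attach at lengths (29/24, 23/8); label the merged cluster CEJLNVZ
final tree: ((C:31/2,(E:1,Z:1):29/2):29/24,((J:27/4,(L:1,V:1):23/4):85/12,N:83/6):23/8)
total length: 143/2

C,EZ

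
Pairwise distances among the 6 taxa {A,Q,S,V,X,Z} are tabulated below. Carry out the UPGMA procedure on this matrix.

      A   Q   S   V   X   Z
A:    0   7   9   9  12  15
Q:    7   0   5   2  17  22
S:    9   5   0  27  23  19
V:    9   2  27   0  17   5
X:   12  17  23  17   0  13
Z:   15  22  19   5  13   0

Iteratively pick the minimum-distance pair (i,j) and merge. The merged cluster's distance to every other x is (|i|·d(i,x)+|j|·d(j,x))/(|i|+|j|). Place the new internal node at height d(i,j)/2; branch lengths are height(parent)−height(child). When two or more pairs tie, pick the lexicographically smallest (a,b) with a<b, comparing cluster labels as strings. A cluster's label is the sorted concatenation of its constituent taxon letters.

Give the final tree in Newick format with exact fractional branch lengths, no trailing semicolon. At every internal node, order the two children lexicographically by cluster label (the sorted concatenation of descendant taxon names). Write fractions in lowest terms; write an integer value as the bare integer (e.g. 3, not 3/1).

(((A:4,(Q:1,V:1):3):17/6,S:41/6):31/24,(X:13/2,Z:13/2):13/8)

iteration 1: select Q,V (d=2); attach at lengths (1, 1); label the merged cluster QV
  updated: d(A,QV)=8, d(QV,S)=16, d(QV,X)=17, d(QV,Z)=27/2
iteration 2: select A,QV (d=8); attach at lengths (4, 3); label the merged cluster AQV
  updated: d(AQV,S)=41/3, d(AQV,X)=46/3, d(AQV,Z)=14
iteration 3: select X,Z (d=13); attach at lengths (13/2, 13/2); label the merged cluster XZ
  updated: d(AQV,XZ)=44/3, d(S,XZ)=21
iteration 4: select AQV,S (d=41/3); attach at lengths (17/6, 41/6); label the merged cluster AQSV
  updated: d(AQSV,XZ)=65/4
iteration 5: select AQSV,XZ (d=65/4); attach at lengths (31/24, 13/8); label the merged cluster AQSVXZ
final tree: (((A:4,(Q:1,V:1):3):17/6,S:41/6):31/24,(X:13/2,Z:13/2):13/8)
total length: 415/12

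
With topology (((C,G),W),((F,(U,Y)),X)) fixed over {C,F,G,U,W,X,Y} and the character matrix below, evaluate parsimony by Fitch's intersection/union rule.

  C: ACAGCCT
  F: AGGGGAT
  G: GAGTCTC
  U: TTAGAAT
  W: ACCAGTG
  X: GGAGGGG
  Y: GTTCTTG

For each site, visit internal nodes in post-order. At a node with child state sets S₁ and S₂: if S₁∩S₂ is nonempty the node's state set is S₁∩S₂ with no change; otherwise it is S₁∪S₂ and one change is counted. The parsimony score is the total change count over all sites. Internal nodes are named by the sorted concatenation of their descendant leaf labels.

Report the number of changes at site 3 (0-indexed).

[col 0] CG: children C:{A}, G:{G} ∪→ {A,G}; cost 1
[col 0] CGW: children CG:{A,G}, W:{A} ∩→ {A}; cost 0
[col 0] UY: children U:{T}, Y:{G} ∪→ {G,T}; cost 1
[col 0] FUY: children F:{A}, UY:{G,T} ∪→ {A,G,T}; cost 1
[col 0] FUXY: children FUY:{A,G,T}, X:{G} ∩→ {G}; cost 0
[col 0] CFGUWXY: children CGW:{A}, FUXY:{G} ∪→ {A,G}; cost 1
[col 1] CG: children C:{C}, G:{A} ∪→ {A,C}; cost 1
[col 1] CGW: children CG:{A,C}, W:{C} ∩→ {C}; cost 0
[col 1] UY: children U:{T}, Y:{T} ∩→ {T}; cost 0
[col 1] FUY: children F:{G}, UY:{T} ∪→ {G,T}; cost 1
[col 1] FUXY: children FUY:{G,T}, X:{G} ∩→ {G}; cost 0
[col 1] CFGUWXY: children CGW:{C}, FUXY:{G} ∪→ {C,G}; cost 1
[col 2] CG: children C:{A}, G:{G} ∪→ {A,G}; cost 1
[col 2] CGW: children CG:{A,G}, W:{C} ∪→ {A,C,G}; cost 1
[col 2] UY: children U:{A}, Y:{T} ∪→ {A,T}; cost 1
[col 2] FUY: children F:{G}, UY:{A,T} ∪→ {A,G,T}; cost 1
[col 2] FUXY: children FUY:{A,G,T}, X:{A} ∩→ {A}; cost 0
[col 2] CFGUWXY: children CGW:{A,C,G}, FUXY:{A} ∩→ {A}; cost 0
[col 3] CG: children C:{G}, G:{T} ∪→ {G,T}; cost 1
[col 3] CGW: children CG:{G,T}, W:{A} ∪→ {A,G,T}; cost 1
[col 3] UY: children U:{G}, Y:{C} ∪→ {C,G}; cost 1
[col 3] FUY: children F:{G}, UY:{C,G} ∩→ {G}; cost 0
[col 3] FUXY: children FUY:{G}, X:{G} ∩→ {G}; cost 0
[col 3] CFGUWXY: children CGW:{A,G,T}, FUXY:{G} ∩→ {G}; cost 0
[col 4] CG: children C:{C}, G:{C} ∩→ {C}; cost 0
[col 4] CGW: children CG:{C}, W:{G} ∪→ {C,G}; cost 1
[col 4] UY: children U:{A}, Y:{T} ∪→ {A,T}; cost 1
[col 4] FUY: children F:{G}, UY:{A,T} ∪→ {A,G,T}; cost 1
[col 4] FUXY: children FUY:{A,G,T}, X:{G} ∩→ {G}; cost 0
[col 4] CFGUWXY: children CGW:{C,G}, FUXY:{G} ∩→ {G}; cost 0
[col 5] CG: children C:{C}, G:{T} ∪→ {C,T}; cost 1
[col 5] CGW: children CG:{C,T}, W:{T} ∩→ {T}; cost 0
[col 5] UY: children U:{A}, Y:{T} ∪→ {A,T}; cost 1
[col 5] FUY: children F:{A}, UY:{A,T} ∩→ {A}; cost 0
[col 5] FUXY: children FUY:{A}, X:{G} ∪→ {A,G}; cost 1
[col 5] CFGUWXY: children CGW:{T}, FUXY:{A,G} ∪→ {A,G,T}; cost 1
[col 6] CG: children C:{T}, G:{C} ∪→ {C,T}; cost 1
[col 6] CGW: children CG:{C,T}, W:{G} ∪→ {C,G,T}; cost 1
[col 6] UY: children U:{T}, Y:{G} ∪→ {G,T}; cost 1
[col 6] FUY: children F:{T}, UY:{G,T} ∩→ {T}; cost 0
[col 6] FUXY: children FUY:{T}, X:{G} ∪→ {G,T}; cost 1
[col 6] CFGUWXY: children CGW:{C,G,T}, FUXY:{G,T} ∩→ {G,T}; cost 0
per-site changes: [4, 3, 4, 3, 3, 4, 4]; total = 25

3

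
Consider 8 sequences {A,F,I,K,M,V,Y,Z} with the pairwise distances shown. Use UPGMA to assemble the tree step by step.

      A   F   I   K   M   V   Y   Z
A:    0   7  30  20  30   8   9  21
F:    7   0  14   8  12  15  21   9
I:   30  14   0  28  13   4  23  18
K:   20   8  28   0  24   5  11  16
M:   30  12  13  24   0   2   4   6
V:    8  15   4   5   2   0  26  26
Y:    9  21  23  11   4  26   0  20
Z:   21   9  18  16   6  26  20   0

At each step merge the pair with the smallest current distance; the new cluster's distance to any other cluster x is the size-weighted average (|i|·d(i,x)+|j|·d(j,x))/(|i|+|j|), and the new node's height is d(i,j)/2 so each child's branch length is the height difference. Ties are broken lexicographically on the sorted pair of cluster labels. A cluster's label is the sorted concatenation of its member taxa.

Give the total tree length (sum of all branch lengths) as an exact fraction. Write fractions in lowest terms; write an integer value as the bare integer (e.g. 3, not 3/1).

2861/60

step 1: merge (M,V) at d=2; branch lengths M→1, V→1; new cluster MV
  updated: d(A,MV)=19, d(F,MV)=27/2, d(I,MV)=17/2, d(K,MV)=29/2, d(MV,Y)=15, d(MV,Z)=16
step 2: merge (A,F) at d=7; branch lengths A→7/2, F→7/2; new cluster AF
  updated: d(AF,I)=22, d(AF,K)=14, d(AF,MV)=65/4, d(AF,Y)=15, d(AF,Z)=15
step 3: merge (I,MV) at d=17/2; branch lengths I→17/4, MV→13/4; new cluster IMV
  updated: d(AF,IMV)=109/6, d(IMV,K)=19, d(IMV,Y)=53/3, d(IMV,Z)=50/3
step 4: merge (K,Y) at d=11; branch lengths K→11/2, Y→11/2; new cluster KY
  updated: d(AF,KY)=29/2, d(IMV,KY)=55/3, d(KY,Z)=18
step 5: merge (AF,KY) at d=29/2; branch lengths AF→15/4, KY→7/4; new cluster AFKY
  updated: d(AFKY,IMV)=73/4, d(AFKY,Z)=33/2
step 6: merge (AFKY,Z) at d=33/2; branch lengths AFKY→1, Z→33/4; new cluster AFKYZ
  updated: d(AFKYZ,IMV)=269/15
step 7: merge (AFKYZ,IMV) at d=269/15; branch lengths AFKYZ→43/60, IMV→283/60; new cluster AFIKMVYZ
final tree: ((((A:7/2,F:7/2):15/4,(K:11/2,Y:11/2):7/4):1,Z:33/4):43/60,(I:17/4,(M:1,V:1):13/4):283/60)
total length: 2861/60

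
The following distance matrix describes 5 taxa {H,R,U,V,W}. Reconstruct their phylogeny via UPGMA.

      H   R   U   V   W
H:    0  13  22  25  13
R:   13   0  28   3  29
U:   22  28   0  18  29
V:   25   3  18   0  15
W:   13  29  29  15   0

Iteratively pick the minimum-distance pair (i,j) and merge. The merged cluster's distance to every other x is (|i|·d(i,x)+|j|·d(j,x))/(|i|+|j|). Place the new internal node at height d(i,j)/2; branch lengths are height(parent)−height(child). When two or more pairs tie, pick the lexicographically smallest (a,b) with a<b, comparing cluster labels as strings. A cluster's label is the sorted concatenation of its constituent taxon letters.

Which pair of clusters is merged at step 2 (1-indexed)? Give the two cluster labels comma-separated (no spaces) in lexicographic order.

H,W

1. join R+V (d=3) ⇒ RV; edges |R|=3/2, |V|=3/2
  updated: d(H,RV)=19, d(RV,U)=23, d(RV,W)=22
2. join H+W (d=13) ⇒ HW; edges |H|=13/2, |W|=13/2
  updated: d(HW,RV)=41/2, d(HW,U)=51/2
3. join HW+RV (d=41/2) ⇒ HRVW; edges |HW|=15/4, |RV|=35/4
  updated: d(HRVW,U)=97/4
4. join HRVW+U (d=97/4) ⇒ HRUVW; edges |HRVW|=15/8, |U|=97/8
final tree: (((H:13/2,W:13/2):15/4,(R:3/2,V:3/2):35/4):15/8,U:97/8)
total length: 85/2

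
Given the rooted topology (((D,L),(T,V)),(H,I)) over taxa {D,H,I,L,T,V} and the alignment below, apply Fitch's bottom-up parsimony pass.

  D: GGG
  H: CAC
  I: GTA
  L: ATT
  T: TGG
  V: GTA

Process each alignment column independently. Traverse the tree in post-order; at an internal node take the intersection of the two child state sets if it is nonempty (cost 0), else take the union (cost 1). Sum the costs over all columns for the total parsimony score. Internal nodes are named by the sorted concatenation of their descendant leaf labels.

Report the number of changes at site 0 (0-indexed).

[col 0] DL: children D:{G}, L:{A} ∪→ {A,G}; cost 1
[col 0] TV: children T:{T}, V:{G} ∪→ {G,T}; cost 1
[col 0] DLTV: children DL:{A,G}, TV:{G,T} ∩→ {G}; cost 0
[col 0] HI: children H:{C}, I:{G} ∪→ {C,G}; cost 1
[col 0] DHILTV: children DLTV:{G}, HI:{C,G} ∩→ {G}; cost 0
[col 1] DL: children D:{G}, L:{T} ∪→ {G,T}; cost 1
[col 1] TV: children T:{G}, V:{T} ∪→ {G,T}; cost 1
[col 1] DLTV: children DL:{G,T}, TV:{G,T} ∩→ {G,T}; cost 0
[col 1] HI: children H:{A}, I:{T} ∪→ {A,T}; cost 1
[col 1] DHILTV: children DLTV:{G,T}, HI:{A,T} ∩→ {T}; cost 0
[col 2] DL: children D:{G}, L:{T} ∪→ {G,T}; cost 1
[col 2] TV: children T:{G}, V:{A} ∪→ {A,G}; cost 1
[col 2] DLTV: children DL:{G,T}, TV:{A,G} ∩→ {G}; cost 0
[col 2] HI: children H:{C}, I:{A} ∪→ {A,C}; cost 1
[col 2] DHILTV: children DLTV:{G}, HI:{A,C} ∪→ {A,C,G}; cost 1
per-site changes: [3, 3, 4]; total = 10

3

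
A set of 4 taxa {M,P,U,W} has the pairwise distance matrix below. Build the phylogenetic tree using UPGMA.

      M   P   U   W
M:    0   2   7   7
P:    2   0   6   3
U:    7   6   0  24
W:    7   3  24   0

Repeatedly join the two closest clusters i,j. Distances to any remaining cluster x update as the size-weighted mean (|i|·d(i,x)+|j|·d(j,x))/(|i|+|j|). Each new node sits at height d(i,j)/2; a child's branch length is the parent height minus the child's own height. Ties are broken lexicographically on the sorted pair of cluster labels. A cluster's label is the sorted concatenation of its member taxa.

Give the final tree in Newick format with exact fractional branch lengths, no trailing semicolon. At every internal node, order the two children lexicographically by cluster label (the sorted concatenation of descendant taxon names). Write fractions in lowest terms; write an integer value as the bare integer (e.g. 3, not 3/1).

(((M:1,P:1):3/2,W:5/2):11/3,U:37/6)

step 1: merge (M,P) at d=2; branch lengths M→1, P→1; new cluster MP
  updated: d(MP,U)=13/2, d(MP,W)=5
step 2: merge (MP,W) at d=5; branch lengths MP→3/2, W→5/2; new cluster MPW
  updated: d(MPW,U)=37/3
step 3: merge (MPW,U) at d=37/3; branch lengths MPW→11/3, U→37/6; new cluster MPUW
final tree: (((M:1,P:1):3/2,W:5/2):11/3,U:37/6)
total length: 95/6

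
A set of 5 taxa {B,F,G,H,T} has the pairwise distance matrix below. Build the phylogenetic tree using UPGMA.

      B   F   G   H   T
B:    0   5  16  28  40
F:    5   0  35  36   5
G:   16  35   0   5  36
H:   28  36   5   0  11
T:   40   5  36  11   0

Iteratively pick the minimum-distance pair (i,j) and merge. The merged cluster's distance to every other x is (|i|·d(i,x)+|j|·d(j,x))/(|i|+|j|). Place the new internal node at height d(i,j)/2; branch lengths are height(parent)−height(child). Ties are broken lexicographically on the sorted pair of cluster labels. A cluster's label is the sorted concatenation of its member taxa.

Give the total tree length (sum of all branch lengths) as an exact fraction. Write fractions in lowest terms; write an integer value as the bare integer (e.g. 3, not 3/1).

173/4

iteration 1: select B,F (d=5); attach at lengths (5/2, 5/2); label the merged cluster BF
  updated: d(BF,G)=51/2, d(BF,H)=32, d(BF,T)=45/2
iteration 2: select G,H (d=5); attach at lengths (5/2, 5/2); label the merged cluster GH
  updated: d(BF,GH)=115/4, d(GH,T)=47/2
iteration 3: select BF,T (d=45/2); attach at lengths (35/4, 45/4); label the merged cluster BFT
  updated: d(BFT,GH)=27
iteration 4: select BFT,GH (d=27); attach at lengths (9/4, 11); label the merged cluster BFGHT
final tree: (((B:5/2,F:5/2):35/4,T:45/4):9/4,(G:5/2,H:5/2):11)
total length: 173/4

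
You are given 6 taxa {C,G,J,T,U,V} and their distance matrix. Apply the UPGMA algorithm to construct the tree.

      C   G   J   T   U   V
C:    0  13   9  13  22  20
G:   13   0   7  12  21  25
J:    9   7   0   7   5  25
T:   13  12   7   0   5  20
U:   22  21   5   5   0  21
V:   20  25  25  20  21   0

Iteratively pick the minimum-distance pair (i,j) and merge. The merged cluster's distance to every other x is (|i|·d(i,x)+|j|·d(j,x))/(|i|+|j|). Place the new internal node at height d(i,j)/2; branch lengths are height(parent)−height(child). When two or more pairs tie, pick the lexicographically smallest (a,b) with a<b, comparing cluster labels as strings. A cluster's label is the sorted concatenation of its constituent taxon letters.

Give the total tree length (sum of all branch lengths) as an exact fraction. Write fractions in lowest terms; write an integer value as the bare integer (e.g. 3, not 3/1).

206/5

1. join J+U (d=5) ⇒ JU; edges |J|=5/2, |U|=5/2
  updated: d(C,JU)=31/2, d(G,JU)=14, d(JU,T)=6, d(JU,V)=23
2. join JU+T (d=6) ⇒ JTU; edges |JU|=1/2, |T|=3
  updated: d(C,JTU)=44/3, d(G,JTU)=40/3, d(JTU,V)=22
3. join C+G (d=13) ⇒ CG; edges |C|=13/2, |G|=13/2
  updated: d(CG,JTU)=14, d(CG,V)=45/2
4. join CG+JTU (d=14) ⇒ CGJTU; edges |CG|=1/2, |JTU|=4
  updated: d(CGJTU,V)=111/5
5. join CGJTU+V (d=111/5) ⇒ CGJTUV; edges |CGJTU|=41/10, |V|=111/10
final tree: (((C:13/2,G:13/2):1/2,((J:5/2,U:5/2):1/2,T:3):4):41/10,V:111/10)
total length: 206/5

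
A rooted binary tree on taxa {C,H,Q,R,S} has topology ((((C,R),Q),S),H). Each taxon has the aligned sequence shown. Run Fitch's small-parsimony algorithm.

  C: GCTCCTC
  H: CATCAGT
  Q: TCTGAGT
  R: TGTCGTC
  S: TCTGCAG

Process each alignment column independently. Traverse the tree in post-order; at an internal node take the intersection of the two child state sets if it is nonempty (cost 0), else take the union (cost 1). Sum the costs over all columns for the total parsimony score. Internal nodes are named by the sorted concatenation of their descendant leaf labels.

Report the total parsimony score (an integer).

13

site 0, node CR: C={G} ∪ R={T} → {G,T} (+1)
site 0, node CQR: CR={G,T} ∩ Q={T} → {T} (+0)
site 0, node CQRS: CQR={T} ∩ S={T} → {T} (+0)
site 0, node CHQRS: CQRS={T} ∪ H={C} → {C,T} (+1)
site 1, node CR: C={C} ∪ R={G} → {C,G} (+1)
site 1, node CQR: CR={C,G} ∩ Q={C} → {C} (+0)
site 1, node CQRS: CQR={C} ∩ S={C} → {C} (+0)
site 1, node CHQRS: CQRS={C} ∪ H={A} → {A,C} (+1)
site 2, node CR: C={T} ∩ R={T} → {T} (+0)
site 2, node CQR: CR={T} ∩ Q={T} → {T} (+0)
site 2, node CQRS: CQR={T} ∩ S={T} → {T} (+0)
site 2, node CHQRS: CQRS={T} ∩ H={T} → {T} (+0)
site 3, node CR: C={C} ∩ R={C} → {C} (+0)
site 3, node CQR: CR={C} ∪ Q={G} → {C,G} (+1)
site 3, node CQRS: CQR={C,G} ∩ S={G} → {G} (+0)
site 3, node CHQRS: CQRS={G} ∪ H={C} → {C,G} (+1)
site 4, node CR: C={C} ∪ R={G} → {C,G} (+1)
site 4, node CQR: CR={C,G} ∪ Q={A} → {A,C,G} (+1)
site 4, node CQRS: CQR={A,C,G} ∩ S={C} → {C} (+0)
site 4, node CHQRS: CQRS={C} ∪ H={A} → {A,C} (+1)
site 5, node CR: C={T} ∩ R={T} → {T} (+0)
site 5, node CQR: CR={T} ∪ Q={G} → {G,T} (+1)
site 5, node CQRS: CQR={G,T} ∪ S={A} → {A,G,T} (+1)
site 5, node CHQRS: CQRS={A,G,T} ∩ H={G} → {G} (+0)
site 6, node CR: C={C} ∩ R={C} → {C} (+0)
site 6, node CQR: CR={C} ∪ Q={T} → {C,T} (+1)
site 6, node CQRS: CQR={C,T} ∪ S={G} → {C,G,T} (+1)
site 6, node CHQRS: CQRS={C,G,T} ∩ H={T} → {T} (+0)
per-site changes: [2, 2, 0, 2, 3, 2, 2]; total = 13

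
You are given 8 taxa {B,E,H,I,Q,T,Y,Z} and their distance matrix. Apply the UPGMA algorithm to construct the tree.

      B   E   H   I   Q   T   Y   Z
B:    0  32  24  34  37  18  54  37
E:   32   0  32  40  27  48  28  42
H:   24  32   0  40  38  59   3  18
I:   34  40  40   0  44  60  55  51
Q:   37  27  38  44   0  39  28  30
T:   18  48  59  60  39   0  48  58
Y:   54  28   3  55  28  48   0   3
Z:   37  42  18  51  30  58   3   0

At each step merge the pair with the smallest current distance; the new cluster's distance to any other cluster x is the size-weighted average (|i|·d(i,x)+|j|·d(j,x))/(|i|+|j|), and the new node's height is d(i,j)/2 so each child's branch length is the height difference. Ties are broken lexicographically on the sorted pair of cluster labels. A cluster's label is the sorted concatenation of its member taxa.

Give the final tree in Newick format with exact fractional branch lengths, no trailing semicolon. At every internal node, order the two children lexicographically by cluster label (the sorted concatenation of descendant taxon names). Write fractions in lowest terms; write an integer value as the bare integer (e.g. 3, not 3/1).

(((B:9,T:9):64/5,((E:27/2,Q:27/2):3,((H:3/2,Y:3/2):15/4,Z:21/4):45/4):53/10):47/35,I:162/7)

1. join H+Y (d=3) ⇒ HY; edges |H|=3/2, |Y|=3/2
  updated: d(B,HY)=39, d(E,HY)=30, d(HY,I)=95/2, d(HY,Q)=33, d(HY,T)=107/2, d(HY,Z)=21/2
2. join HY+Z (d=21/2) ⇒ HYZ; edges |HY|=15/4, |Z|=21/4
  updated: d(B,HYZ)=115/3, d(E,HYZ)=34, d(HYZ,I)=146/3, d(HYZ,Q)=32, d(HYZ,T)=55
3. join B+T (d=18) ⇒ BT; edges |B|=9, |T|=9
  updated: d(BT,E)=40, d(BT,HYZ)=140/3, d(BT,I)=47, d(BT,Q)=38
4. join E+Q (d=27) ⇒ EQ; edges |E|=27/2, |Q|=27/2
  updated: d(BT,EQ)=39, d(EQ,HYZ)=33, d(EQ,I)=42
5. join EQ+HYZ (d=33) ⇒ EHQYZ; edges |EQ|=3, |HYZ|=45/4
  updated: d(BT,EHQYZ)=218/5, d(EHQYZ,I)=46
6. join BT+EHQYZ (d=218/5) ⇒ BEHQTYZ; edges |BT|=64/5, |EHQYZ|=53/10
  updated: d(BEHQTYZ,I)=324/7
7. join BEHQTYZ+I (d=324/7) ⇒ BEHIQTYZ; edges |BEHQTYZ|=47/35, |I|=162/7
final tree: (((B:9,T:9):64/5,((E:27/2,Q:27/2):3,((H:3/2,Y:3/2):15/4,Z:21/4):45/4):53/10):47/35,I:162/7)
total length: 15937/140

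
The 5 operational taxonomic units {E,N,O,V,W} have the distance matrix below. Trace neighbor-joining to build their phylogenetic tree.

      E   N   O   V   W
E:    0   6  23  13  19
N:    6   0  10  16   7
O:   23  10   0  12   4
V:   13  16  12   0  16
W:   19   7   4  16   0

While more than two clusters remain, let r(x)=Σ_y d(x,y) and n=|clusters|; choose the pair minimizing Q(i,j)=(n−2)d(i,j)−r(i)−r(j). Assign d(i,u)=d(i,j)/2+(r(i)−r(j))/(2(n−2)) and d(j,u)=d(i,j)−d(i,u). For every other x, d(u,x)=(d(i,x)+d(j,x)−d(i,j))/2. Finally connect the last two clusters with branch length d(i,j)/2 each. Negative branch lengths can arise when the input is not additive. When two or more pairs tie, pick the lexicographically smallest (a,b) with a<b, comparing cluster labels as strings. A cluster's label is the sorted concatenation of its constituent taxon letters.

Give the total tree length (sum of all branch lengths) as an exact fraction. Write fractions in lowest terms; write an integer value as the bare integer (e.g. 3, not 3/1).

213/8

step 1: merge (O,W) at d=4, Q=-83; branch lengths O→5/2, W→3/2; new cluster OW
  updated: d(E,OW)=19, d(N,OW)=13/2, d(OW,V)=12
step 2: merge (E,N) at d=6, Q=-109/2; branch lengths E→43/8, N→5/8; new cluster EN
  updated: d(EN,OW)=39/4, d(EN,V)=23/2
step 3: merge (EN,OW) at d=39/4, Q=-133/4; branch lengths EN→37/8, OW→41/8; new cluster ENOW
  updated: d(ENOW,V)=55/8
step 4: merge (ENOW,V) at d=55/8; branch lengths ENOW→55/16, V→55/16; new cluster ENOVW
final tree: (((E:43/8,N:5/8):37/8,(O:5/2,W:3/2):41/8):55/16,V:55/16)
total length: 213/8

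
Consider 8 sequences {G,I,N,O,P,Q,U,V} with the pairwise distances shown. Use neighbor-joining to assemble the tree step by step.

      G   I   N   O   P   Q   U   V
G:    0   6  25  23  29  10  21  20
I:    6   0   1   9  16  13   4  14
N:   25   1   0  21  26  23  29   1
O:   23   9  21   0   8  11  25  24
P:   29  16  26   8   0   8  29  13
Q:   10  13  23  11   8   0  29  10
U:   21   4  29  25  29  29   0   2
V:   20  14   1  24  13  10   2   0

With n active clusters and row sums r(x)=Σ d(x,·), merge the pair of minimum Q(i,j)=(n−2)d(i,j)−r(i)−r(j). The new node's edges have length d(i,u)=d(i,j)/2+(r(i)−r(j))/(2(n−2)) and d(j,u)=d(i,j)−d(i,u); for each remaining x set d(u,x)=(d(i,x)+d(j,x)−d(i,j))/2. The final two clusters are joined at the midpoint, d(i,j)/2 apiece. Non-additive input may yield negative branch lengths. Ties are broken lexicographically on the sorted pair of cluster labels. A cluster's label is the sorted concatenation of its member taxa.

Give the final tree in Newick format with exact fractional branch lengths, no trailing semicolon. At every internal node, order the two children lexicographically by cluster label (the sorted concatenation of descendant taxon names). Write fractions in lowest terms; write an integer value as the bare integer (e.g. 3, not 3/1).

((((G:129/16,((O:57/20,P:103/20):101/32,Q:75/32):83/16):121/32,(U:67/12,V:-43/12):225/32):111/32,I:-75/16):91/32,N:91/32)

1. join U+V (d=2, Q=-211) ⇒ UV; edges |U|=67/12, |V|=-43/12
  updated: d(G,UV)=39/2, d(I,UV)=8, d(N,UV)=14, d(O,UV)=47/2, d(P,UV)=20, d(Q,UV)=37/2
2. join O+P (d=8, Q=-325/2) ⇒ OP; edges |O|=57/20, |P|=103/20
  updated: d(G,OP)=22, d(I,OP)=17/2, d(N,OP)=39/2, d(OP,Q)=11/2, d(OP,UV)=71/4
3. join OP+Q (d=11/2, Q=-485/4) ⇒ OPQ; edges |OP|=101/32, |Q|=75/32
  updated: d(G,OPQ)=53/4, d(I,OPQ)=8, d(N,OPQ)=37/2, d(OPQ,UV)=123/8
4. join G+OPQ (d=53/4, Q=-633/8) ⇒ GOPQ; edges |G|=129/16, |OPQ|=83/16
  updated: d(GOPQ,I)=3/8, d(GOPQ,N)=121/8, d(GOPQ,UV)=173/16
5. join GOPQ+UV (d=173/16, Q=-75/2) ⇒ GOPQUV; edges |GOPQ|=121/32, |UV|=225/32
  updated: d(GOPQUV,I)=-39/32, d(GOPQUV,N)=293/32
6. join GOPQUV+I (d=-39/32, Q=-143/16) ⇒ GIOPQUV; edges |GOPQUV|=111/32, |I|=-75/16
  updated: d(GIOPQUV,N)=91/16
7. join GIOPQUV+N (d=91/16) ⇒ GINOPQUV; edges |GIOPQUV|=91/32, |N|=91/32
final tree: ((((G:129/16,((O:57/20,P:103/20):101/32,Q:75/32):83/16):121/32,(U:67/12,V:-43/12):225/32):111/32,I:-75/16):91/32,N:91/32)
total length: 1409/32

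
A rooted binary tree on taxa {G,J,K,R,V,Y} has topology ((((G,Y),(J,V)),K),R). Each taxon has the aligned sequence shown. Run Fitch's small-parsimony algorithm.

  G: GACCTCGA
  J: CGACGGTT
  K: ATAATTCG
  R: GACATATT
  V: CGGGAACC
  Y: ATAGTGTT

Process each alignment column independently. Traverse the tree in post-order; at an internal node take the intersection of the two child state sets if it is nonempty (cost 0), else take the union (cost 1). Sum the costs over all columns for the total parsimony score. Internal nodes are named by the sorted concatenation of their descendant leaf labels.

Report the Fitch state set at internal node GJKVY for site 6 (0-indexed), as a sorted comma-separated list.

[col 0] GY: children G:{G}, Y:{A} ∪→ {A,G}; cost 1
[col 0] JV: children J:{C}, V:{C} ∩→ {C}; cost 0
[col 0] GJVY: children GY:{A,G}, JV:{C} ∪→ {A,C,G}; cost 1
[col 0] GJKVY: children GJVY:{A,C,G}, K:{A} ∩→ {A}; cost 0
[col 0] GJKRVY: children GJKVY:{A}, R:{G} ∪→ {A,G}; cost 1
[col 1] GY: children G:{A}, Y:{T} ∪→ {A,T}; cost 1
[col 1] JV: children J:{G}, V:{G} ∩→ {G}; cost 0
[col 1] GJVY: children GY:{A,T}, JV:{G} ∪→ {A,G,T}; cost 1
[col 1] GJKVY: children GJVY:{A,G,T}, K:{T} ∩→ {T}; cost 0
[col 1] GJKRVY: children GJKVY:{T}, R:{A} ∪→ {A,T}; cost 1
[col 2] GY: children G:{C}, Y:{A} ∪→ {A,C}; cost 1
[col 2] JV: children J:{A}, V:{G} ∪→ {A,G}; cost 1
[col 2] GJVY: children GY:{A,C}, JV:{A,G} ∩→ {A}; cost 0
[col 2] GJKVY: children GJVY:{A}, K:{A} ∩→ {A}; cost 0
[col 2] GJKRVY: children GJKVY:{A}, R:{C} ∪→ {A,C}; cost 1
[col 3] GY: children G:{C}, Y:{G} ∪→ {C,G}; cost 1
[col 3] JV: children J:{C}, V:{G} ∪→ {C,G}; cost 1
[col 3] GJVY: children GY:{C,G}, JV:{C,G} ∩→ {C,G}; cost 0
[col 3] GJKVY: children GJVY:{C,G}, K:{A} ∪→ {A,C,G}; cost 1
[col 3] GJKRVY: children GJKVY:{A,C,G}, R:{A} ∩→ {A}; cost 0
[col 4] GY: children G:{T}, Y:{T} ∩→ {T}; cost 0
[col 4] JV: children J:{G}, V:{A} ∪→ {A,G}; cost 1
[col 4] GJVY: children GY:{T}, JV:{A,G} ∪→ {A,G,T}; cost 1
[col 4] GJKVY: children GJVY:{A,G,T}, K:{T} ∩→ {T}; cost 0
[col 4] GJKRVY: children GJKVY:{T}, R:{T} ∩→ {T}; cost 0
[col 5] GY: children G:{C}, Y:{G} ∪→ {C,G}; cost 1
[col 5] JV: children J:{G}, V:{A} ∪→ {A,G}; cost 1
[col 5] GJVY: children GY:{C,G}, JV:{A,G} ∩→ {G}; cost 0
[col 5] GJKVY: children GJVY:{G}, K:{T} ∪→ {G,T}; cost 1
[col 5] GJKRVY: children GJKVY:{G,T}, R:{A} ∪→ {A,G,T}; cost 1
[col 6] GY: children G:{G}, Y:{T} ∪→ {G,T}; cost 1
[col 6] JV: children J:{T}, V:{C} ∪→ {C,T}; cost 1
[col 6] GJVY: children GY:{G,T}, JV:{C,T} ∩→ {T}; cost 0
[col 6] GJKVY: children GJVY:{T}, K:{C} ∪→ {C,T}; cost 1
[col 6] GJKRVY: children GJKVY:{C,T}, R:{T} ∩→ {T}; cost 0
[col 7] GY: children G:{A}, Y:{T} ∪→ {A,T}; cost 1
[col 7] JV: children J:{T}, V:{C} ∪→ {C,T}; cost 1
[col 7] GJVY: children GY:{A,T}, JV:{C,T} ∩→ {T}; cost 0
[col 7] GJKVY: children GJVY:{T}, K:{G} ∪→ {G,T}; cost 1
[col 7] GJKRVY: children GJKVY:{G,T}, R:{T} ∩→ {T}; cost 0
per-site changes: [3, 3, 3, 3, 2, 4, 3, 3]; total = 24

C,T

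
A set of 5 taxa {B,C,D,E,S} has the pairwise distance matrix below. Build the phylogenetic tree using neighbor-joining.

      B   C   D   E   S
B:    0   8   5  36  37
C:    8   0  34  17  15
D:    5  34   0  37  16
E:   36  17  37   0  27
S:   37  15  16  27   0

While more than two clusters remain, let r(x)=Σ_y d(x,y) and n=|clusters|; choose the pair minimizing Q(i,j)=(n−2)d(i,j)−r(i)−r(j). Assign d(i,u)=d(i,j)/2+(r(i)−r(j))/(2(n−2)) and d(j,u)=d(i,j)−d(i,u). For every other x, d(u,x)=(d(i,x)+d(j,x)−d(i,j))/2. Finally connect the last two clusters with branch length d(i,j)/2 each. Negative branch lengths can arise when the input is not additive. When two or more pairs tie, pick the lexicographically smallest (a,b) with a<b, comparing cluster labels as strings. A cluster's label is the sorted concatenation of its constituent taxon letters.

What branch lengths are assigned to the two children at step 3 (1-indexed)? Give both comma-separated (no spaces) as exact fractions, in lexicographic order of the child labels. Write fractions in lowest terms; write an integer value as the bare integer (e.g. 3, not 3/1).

25/8,13/8

iteration 1: select B,D (d=5, Q=-163); attach at lengths (3/2, 7/2); label the merged cluster BD
  updated: d(BD,C)=37/2, d(BD,E)=34, d(BD,S)=24
iteration 2: select BD,S (d=24, Q=-189/2); attach at lengths (117/8, 75/8); label the merged cluster BDS
  updated: d(BDS,C)=19/4, d(BDS,E)=37/2
iteration 3: select BDS,C (d=19/4, Q=-161/4); attach at lengths (25/8, 13/8); label the merged cluster BCDS
  updated: d(BCDS,E)=123/8
iteration 4: select BCDS,E (d=123/8); attach at lengths (123/16, 123/16); label the merged cluster BCDES
final tree: ((((B:3/2,D:7/2):117/8,S:75/8):25/8,C:13/8):123/16,E:123/16)
total length: 393/8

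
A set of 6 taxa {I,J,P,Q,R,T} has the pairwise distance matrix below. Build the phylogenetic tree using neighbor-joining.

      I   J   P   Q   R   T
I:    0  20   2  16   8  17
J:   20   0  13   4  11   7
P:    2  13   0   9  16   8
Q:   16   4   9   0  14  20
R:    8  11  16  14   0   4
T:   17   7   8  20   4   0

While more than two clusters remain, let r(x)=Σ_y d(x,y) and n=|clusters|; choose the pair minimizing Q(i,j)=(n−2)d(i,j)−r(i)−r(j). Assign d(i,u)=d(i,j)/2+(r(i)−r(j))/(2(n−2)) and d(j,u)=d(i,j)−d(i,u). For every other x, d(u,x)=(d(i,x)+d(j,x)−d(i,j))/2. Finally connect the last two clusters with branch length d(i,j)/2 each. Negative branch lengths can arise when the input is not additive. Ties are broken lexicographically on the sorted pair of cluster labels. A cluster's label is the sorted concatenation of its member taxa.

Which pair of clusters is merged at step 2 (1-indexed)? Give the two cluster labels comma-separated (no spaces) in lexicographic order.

1. join I+P (d=2, Q=-103) ⇒ IP; edges |I|=23/8, |P|=-7/8
  updated: d(IP,J)=31/2, d(IP,Q)=23/2, d(IP,R)=11, d(IP,T)=23/2
2. join J+Q (d=4, Q=-75) ⇒ JQ; edges |J|=0, |Q|=4
  updated: d(IP,JQ)=23/2, d(JQ,R)=21/2, d(JQ,T)=23/2
3. join IP+JQ (d=23/2, Q=-89/2) ⇒ IJPQ; edges |IP|=47/8, |JQ|=45/8
  updated: d(IJPQ,R)=5, d(IJPQ,T)=23/4
4. join IJPQ+R (d=5, Q=-59/4) ⇒ IJPQR; edges |IJPQ|=27/8, |R|=13/8
  updated: d(IJPQR,T)=19/8
5. join IJPQR+T (d=19/8) ⇒ IJPQRT; edges |IJPQR|=19/16, |T|=19/16
final tree: ((((I:23/8,P:-7/8):47/8,(J:0,Q:4):45/8):27/8,R:13/8):19/16,T:19/16)
total length: 199/8

J,Q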